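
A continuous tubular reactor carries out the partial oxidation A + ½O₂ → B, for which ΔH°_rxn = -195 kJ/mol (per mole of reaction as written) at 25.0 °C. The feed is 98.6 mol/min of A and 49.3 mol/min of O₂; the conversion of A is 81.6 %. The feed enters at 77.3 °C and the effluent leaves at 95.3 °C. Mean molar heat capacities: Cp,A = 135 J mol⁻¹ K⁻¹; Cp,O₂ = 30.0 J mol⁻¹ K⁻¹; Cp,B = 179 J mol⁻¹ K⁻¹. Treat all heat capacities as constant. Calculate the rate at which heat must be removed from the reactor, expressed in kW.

Q_out = 254 kW

Extent of reaction ξ = 0.816 × 98.6 = 80.458 mol/min
Reaction term: ξ·ΔH°_rxn = 80.458 × -195 = -15689 kJ/min
Sensible, feed 77.3→25 °C: -773.52 kJ/min
Outlet flows (mol/min): A 18.142, O₂ 9.0712, B 80.458
Sensible, products 25→95.3 °C: 1203.8 kJ/min
Q = ΔH = -15259 kJ/min = -254.32 kW
Heat removed = 254.32 kW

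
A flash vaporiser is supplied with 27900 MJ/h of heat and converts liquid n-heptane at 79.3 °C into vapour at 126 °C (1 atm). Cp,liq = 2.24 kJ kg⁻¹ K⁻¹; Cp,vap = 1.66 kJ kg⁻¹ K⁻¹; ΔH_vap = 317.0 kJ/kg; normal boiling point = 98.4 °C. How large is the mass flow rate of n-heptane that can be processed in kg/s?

Δh = 2.24×(98.4−79.3) + 317.0 + 1.66×(126−98.4) = 405.6 kJ/kg
Q = 27900 MJ/h = 7750 kJ/s = 7750 kJ/s
ṁ = Q/Δh = 7750 / 405.6 = 19.107 kg/s

ṁ = 19.1 kg/s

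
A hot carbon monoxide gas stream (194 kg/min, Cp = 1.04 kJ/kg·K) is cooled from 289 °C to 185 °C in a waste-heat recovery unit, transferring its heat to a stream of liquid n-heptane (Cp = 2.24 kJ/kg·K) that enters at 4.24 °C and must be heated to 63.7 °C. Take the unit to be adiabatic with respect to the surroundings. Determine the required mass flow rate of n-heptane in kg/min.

ṁ_c = 158 kg/min

Heat released by hot stream: Q = 194 × 1.04 × (289 − 185) = 20983 kJ/min
Energy balance on cold side (adiabatic exchanger): Q = ṁ_c·Cp_c·(T_c,out − T_c,in)
ṁ_c = 20983 / [2.24 × (63.7 − 4.24)] = 157.54 kg/min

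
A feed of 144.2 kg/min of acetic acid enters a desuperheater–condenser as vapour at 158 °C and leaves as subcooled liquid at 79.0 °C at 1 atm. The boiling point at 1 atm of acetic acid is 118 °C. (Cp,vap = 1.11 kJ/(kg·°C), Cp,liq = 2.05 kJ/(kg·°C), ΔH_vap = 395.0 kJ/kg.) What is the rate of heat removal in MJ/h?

vapour 158→118 °C: -44.4 kJ/kg
condensation at 118 °C: -395 kJ/kg
liquid 118→79.0 °C: -79.95 kJ/kg
Δh = -44.4 + -395 + -79.95 = -519.35 kJ/kg
Q = ṁ·Δh = 144.2 kg/min × -519.35 kJ/kg = -74890 kJ/min
|Q| = 1248.2 kW = 4493.4 MJ/h

Q_c = 4490 MJ/h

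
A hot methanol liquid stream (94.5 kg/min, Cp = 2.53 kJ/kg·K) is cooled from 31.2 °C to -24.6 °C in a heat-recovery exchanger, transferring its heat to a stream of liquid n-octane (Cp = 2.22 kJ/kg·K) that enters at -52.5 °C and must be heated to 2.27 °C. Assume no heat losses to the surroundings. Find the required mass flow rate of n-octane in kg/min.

ṁ_c = 110 kg/min

Heat released by hot stream: Q = 94.5 × 2.53 × (31.2 − -24.6) = 13341 kJ/min
Energy balance on cold side (adiabatic exchanger): Q = ṁ_c·Cp_c·(T_c,out − T_c,in)
ṁ_c = 13341 / [2.22 × (2.27 − -52.5)] = 109.72 kg/min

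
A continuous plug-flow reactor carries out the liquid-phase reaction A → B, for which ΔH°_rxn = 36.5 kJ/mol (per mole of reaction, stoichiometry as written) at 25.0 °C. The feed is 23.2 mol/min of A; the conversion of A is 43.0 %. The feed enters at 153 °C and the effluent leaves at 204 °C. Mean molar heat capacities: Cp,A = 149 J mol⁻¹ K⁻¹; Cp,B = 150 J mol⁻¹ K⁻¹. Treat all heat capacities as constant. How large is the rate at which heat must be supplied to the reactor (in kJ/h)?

Q_in = 32500 kJ/h

Extent of reaction ξ = 0.430 × 23.2 = 9.976 mol/min
Reaction term: ξ·ΔH°_rxn = 9.976 × 36.5 = 364.12 kJ/min
Sensible, feed 153→25 °C: -442.47 kJ/min
Outlet flows (mol/min): A 13.224, B 9.976
Sensible, products 25→204 °C: 620.55 kJ/min
Q = ΔH = 542.21 kJ/min = 9.0368 kW
Heat supplied = 32532 kJ/h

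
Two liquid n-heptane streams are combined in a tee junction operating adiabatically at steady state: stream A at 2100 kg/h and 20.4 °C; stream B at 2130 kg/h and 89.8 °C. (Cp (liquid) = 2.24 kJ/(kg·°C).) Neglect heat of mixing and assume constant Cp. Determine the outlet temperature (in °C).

Energy balance with Q = 0: Σ ṁᵢCp,ᵢ(T_out − Tᵢ) = 0
Σ ṁᵢCp,ᵢTᵢ = 2100×2.24×20.4 + 2130×2.24×89.8 = 524420
Σ ṁᵢCp,ᵢ = 2100×2.24 + 2130×2.24 = 9475.2
T_out = 524420 / 9475.2 = 55.346 °C

T_out = 55.3 °C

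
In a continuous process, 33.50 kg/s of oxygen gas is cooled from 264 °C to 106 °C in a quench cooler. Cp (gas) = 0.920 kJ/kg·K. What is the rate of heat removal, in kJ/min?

Q_c = 292000 kJ/min

Q = ṁ·Cp·ΔT = 33.50 × 0.920 × (106 − 264) = -4869.6 kJ/s
Cooling duty = 292170 kJ/min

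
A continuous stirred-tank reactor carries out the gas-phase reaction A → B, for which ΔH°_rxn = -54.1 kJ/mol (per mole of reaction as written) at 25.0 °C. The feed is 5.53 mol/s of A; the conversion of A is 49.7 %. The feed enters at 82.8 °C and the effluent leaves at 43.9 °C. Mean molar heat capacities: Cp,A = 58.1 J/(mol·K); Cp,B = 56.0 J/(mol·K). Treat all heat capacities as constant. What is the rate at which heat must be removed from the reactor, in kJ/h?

Q_out = 581000 kJ/h

Extent of reaction ξ = 0.497 × 5.53 = 2.7484 mol/s
Reaction term: ξ·ΔH°_rxn = 2.7484 × -54.1 = -148.69 kJ/s
Sensible, feed 82.8→25 °C: -18.571 kJ/s
Outlet flows (mol/s): A 2.7816, B 2.7484
Sensible, products 25→43.9 °C: 5.9634 kJ/s
Q = ΔH = -161.3 kJ/s = -161.3 kW
Heat removed = 580670 kJ/h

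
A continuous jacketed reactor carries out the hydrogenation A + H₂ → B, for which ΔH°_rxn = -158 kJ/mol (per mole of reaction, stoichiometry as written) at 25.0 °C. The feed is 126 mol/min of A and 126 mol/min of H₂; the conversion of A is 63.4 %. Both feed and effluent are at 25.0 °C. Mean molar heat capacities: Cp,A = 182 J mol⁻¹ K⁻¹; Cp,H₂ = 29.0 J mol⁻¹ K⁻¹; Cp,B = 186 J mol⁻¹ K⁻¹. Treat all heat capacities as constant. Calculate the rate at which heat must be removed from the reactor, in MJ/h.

Q_out = 757 MJ/h

Extent of reaction ξ = 0.634 × 126 = 79.884 mol/min
Reaction term: ξ·ΔH°_rxn = 79.884 × -158 = -12622 kJ/min
Q = ΔH = -12622 kJ/min = -210.36 kW
Heat removed = 757.3 MJ/h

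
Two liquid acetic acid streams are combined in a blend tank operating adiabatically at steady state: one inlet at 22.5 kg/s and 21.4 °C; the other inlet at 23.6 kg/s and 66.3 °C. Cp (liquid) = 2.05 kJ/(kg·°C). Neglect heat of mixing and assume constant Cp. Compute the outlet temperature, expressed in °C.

Adiabatic, steady state ⇒ Σ ṁᵢCp,ᵢ(T_out − Tᵢ) = 0
T_out = Σ ṁᵢCp,ᵢTᵢ / Σ ṁᵢCp,ᵢ
      = 4194.7 / 94.505 = 44.386 °C

T_out = 44.4 °C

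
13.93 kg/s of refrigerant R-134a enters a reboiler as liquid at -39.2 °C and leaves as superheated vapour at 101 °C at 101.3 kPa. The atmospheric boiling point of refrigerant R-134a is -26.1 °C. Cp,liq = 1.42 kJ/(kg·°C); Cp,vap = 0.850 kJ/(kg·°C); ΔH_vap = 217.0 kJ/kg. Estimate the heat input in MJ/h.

liquid -39.2→-26.1 °C: 18.602 kJ/kg
vaporisation at -26.1 °C: 217 kJ/kg
vapour -26.1→101 °C: 108.03 kJ/kg
Δh = 18.602 + 217 + 108.03 = 343.64 kJ/kg
Q = ṁ·Δh = 13.93 kg/s × 343.64 kJ/kg = 4786.9 kJ/s
|Q| = 4786.9 kW = 17233 MJ/h

Q = 17200 MJ/h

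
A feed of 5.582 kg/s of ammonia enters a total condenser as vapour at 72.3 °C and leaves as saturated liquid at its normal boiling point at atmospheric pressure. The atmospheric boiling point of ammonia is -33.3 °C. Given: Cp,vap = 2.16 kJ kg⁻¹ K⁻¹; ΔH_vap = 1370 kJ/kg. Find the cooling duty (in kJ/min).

vapour 72.3→-33.3 °C: -228.1 kJ/kg
condensation at -33.3 °C: -1370 kJ/kg
Δh = -228.1 + -1370 = -1598.1 kJ/kg
Q = ṁ·Δh = 5.582 kg/s × -1598.1 kJ/kg = -8920.6 kJ/s
|Q| = 8920.6 kW = 535230 kJ/min

Q_c = 535000 kJ/min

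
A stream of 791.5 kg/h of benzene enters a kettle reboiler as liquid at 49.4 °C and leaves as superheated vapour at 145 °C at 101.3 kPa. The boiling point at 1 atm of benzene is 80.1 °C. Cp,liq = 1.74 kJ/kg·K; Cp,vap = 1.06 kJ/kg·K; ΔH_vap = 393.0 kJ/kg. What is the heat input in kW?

Q = 113 kW

liquid 49.4→80.1 °C: 53.418 kJ/kg
vaporisation at 80.1 °C: 393 kJ/kg
vapour 80.1→145 °C: 68.794 kJ/kg
Δh = 53.418 + 393 + 68.794 = 515.21 kJ/kg
Q = ṁ·Δh = 791.5 kg/h × 515.21 kJ/kg = 407790 kJ/h
|Q| = 113.28 kW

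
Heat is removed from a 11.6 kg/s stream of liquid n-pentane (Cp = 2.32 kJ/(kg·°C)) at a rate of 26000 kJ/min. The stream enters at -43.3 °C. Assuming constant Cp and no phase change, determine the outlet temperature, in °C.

T_out = -59.4 °C

Q = 26000 kJ/min = 433.33 kJ/s
ΔT = Q/(ṁ·Cp) = 433.33/(11.6×2.32) = 16.102 K
T_out = -43.3 − 16.102 = -59.402 °C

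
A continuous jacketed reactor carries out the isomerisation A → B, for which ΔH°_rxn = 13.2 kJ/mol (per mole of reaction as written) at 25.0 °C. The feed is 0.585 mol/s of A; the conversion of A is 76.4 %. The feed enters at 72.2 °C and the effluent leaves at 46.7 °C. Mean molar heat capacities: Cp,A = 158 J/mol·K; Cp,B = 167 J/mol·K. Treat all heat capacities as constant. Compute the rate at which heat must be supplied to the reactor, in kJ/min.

Extent of reaction ξ = 0.764 × 0.585 = 0.44694 mol/s
Reaction term: ξ·ΔH°_rxn = 0.44694 × 13.2 = 5.8996 kJ/s
Sensible, feed 72.2→25 °C: -4.3627 kJ/s
Outlet flows (mol/s): A 0.13806, B 0.44694
Sensible, products 25→46.7 °C: 2.093 kJ/s
Q = ΔH = 3.6299 kJ/s = 3.6299 kW
Heat supplied = 217.8 kJ/min

Q_in = 218 kJ/min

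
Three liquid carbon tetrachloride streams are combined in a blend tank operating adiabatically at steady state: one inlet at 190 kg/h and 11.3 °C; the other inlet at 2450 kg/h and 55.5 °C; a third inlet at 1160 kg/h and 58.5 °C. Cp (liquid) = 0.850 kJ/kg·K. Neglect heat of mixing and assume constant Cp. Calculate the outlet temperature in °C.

T_out = 54.2 °C

Adiabatic, steady state ⇒ Σ ṁᵢCp,ᵢ(T_out − Tᵢ) = 0
Σ ṁᵢCp,ᵢTᵢ = 190×0.850×11.3 + 2450×0.850×55.5 + 1160×0.850×58.5 = 175080
Σ ṁᵢCp,ᵢ = 190×0.850 + 2450×0.850 + 1160×0.850 = 3230
T_out = 175080 / 3230 = 54.206 °C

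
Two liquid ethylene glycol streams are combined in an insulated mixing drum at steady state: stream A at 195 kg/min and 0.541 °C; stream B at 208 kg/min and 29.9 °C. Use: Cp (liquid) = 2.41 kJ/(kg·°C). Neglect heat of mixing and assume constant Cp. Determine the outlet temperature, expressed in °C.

T_out = 15.7 °C

No heat crosses the boundary, so H_out = H_in.
T_out = Σ ṁᵢCp,ᵢTᵢ / Σ ṁᵢCp,ᵢ
      = 15243 / 971.23 = 15.694 °C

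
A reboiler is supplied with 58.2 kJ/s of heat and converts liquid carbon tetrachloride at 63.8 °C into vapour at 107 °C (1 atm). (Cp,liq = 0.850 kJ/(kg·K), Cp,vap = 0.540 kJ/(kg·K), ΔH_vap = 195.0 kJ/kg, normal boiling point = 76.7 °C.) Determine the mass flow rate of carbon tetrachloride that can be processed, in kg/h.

ṁ = 942 kg/h

Δh = 0.850×(76.7−63.8) + 195.0 + 0.540×(107−76.7) = 222.33 kJ/kg
Q = 58.2 kJ/s = 58.2 kJ/s = 209520 kJ/h
ṁ = Q/Δh = 209520 / 222.33 = 942.4 kg/h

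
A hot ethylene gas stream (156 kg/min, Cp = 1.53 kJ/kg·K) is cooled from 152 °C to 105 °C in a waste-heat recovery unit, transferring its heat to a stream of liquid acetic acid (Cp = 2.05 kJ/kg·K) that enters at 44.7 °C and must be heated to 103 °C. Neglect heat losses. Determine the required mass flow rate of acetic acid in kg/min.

ṁ_c = 93.9 kg/min

Heat released by hot stream: Q = 156 × 1.53 × (152 − 105) = 11218 kJ/min
Energy balance on cold side (adiabatic exchanger): Q = ṁ_c·Cp_c·(T_c,out − T_c,in)
ṁ_c = 11218 / [2.05 × (103 − 44.7)] = 93.862 kg/min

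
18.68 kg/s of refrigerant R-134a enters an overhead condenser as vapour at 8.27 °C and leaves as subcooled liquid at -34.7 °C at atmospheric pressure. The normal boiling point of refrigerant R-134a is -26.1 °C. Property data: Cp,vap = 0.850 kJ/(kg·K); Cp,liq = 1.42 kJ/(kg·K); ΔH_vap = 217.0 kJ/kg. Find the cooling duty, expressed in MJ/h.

vapour 8.27→-26.1 °C: -29.215 kJ/kg
condensation at -26.1 °C: -217 kJ/kg
liquid -26.1→-34.7 °C: -12.212 kJ/kg
Δh = -29.215 + -217 + -12.212 = -258.43 kJ/kg
Q = ṁ·Δh = 18.68 kg/s × -258.43 kJ/kg = -4827.4 kJ/s
|Q| = 4827.4 kW = 17379 MJ/h

Q_c = 17400 MJ/h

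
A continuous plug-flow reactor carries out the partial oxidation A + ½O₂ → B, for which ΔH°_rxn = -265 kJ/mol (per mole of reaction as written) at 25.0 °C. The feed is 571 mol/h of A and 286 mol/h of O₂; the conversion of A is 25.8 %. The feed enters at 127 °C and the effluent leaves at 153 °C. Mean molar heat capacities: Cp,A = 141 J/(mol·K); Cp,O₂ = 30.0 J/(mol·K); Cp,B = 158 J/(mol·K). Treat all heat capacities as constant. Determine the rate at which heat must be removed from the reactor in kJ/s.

Extent of reaction ξ = 0.258 × 571 = 147.32 mol/h
Reaction term: ξ·ΔH°_rxn = 147.32 × -265 = -39039 kJ/h
Sensible, feed 127→25 °C: -9087.3 kJ/h
Outlet flows (mol/h): A 423.68, O₂ 212.34, B 147.32
Sensible, products 25→153 °C: 11441 kJ/h
Q = ΔH = -36685 kJ/h = -10.19 kW
Heat removed = 10.19 kJ/s

Q_out = 10.2 kJ/s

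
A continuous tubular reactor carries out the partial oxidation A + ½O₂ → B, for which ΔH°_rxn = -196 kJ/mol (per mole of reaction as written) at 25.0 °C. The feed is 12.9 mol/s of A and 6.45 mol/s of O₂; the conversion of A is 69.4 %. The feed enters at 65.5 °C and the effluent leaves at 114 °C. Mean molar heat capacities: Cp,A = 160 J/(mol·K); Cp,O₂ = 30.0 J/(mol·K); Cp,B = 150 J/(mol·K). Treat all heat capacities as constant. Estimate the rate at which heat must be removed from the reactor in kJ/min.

Q_out = 99900 kJ/min

Extent of reaction ξ = 0.694 × 12.9 = 8.9526 mol/s
Reaction term: ξ·ΔH°_rxn = 8.9526 × -196 = -1754.7 kJ/s
Sensible, feed 65.5→25 °C: -91.429 kJ/s
Outlet flows (mol/s): A 3.9474, O₂ 1.9737, B 8.9526
Sensible, products 25→114 °C: 181 kJ/s
Q = ΔH = -1665.1 kJ/s = -1665.1 kW
Heat removed = 99908 kJ/min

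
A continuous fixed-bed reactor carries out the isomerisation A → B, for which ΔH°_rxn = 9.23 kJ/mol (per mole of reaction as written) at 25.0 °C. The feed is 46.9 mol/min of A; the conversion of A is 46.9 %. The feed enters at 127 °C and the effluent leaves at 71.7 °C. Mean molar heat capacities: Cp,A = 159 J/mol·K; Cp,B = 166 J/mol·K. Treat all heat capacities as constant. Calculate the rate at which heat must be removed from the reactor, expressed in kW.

Q_out = 3.37 kW

Extent of reaction ξ = 0.469 × 46.9 = 21.996 mol/min
Reaction term: ξ·ΔH°_rxn = 21.996 × 9.23 = 203.02 kJ/min
Sensible, feed 127→25 °C: -760.62 kJ/min
Outlet flows (mol/min): A 24.904, B 21.996
Sensible, products 25→71.7 °C: 355.44 kJ/min
Q = ΔH = -202.16 kJ/min = -3.3694 kW
Heat removed = 3.3694 kW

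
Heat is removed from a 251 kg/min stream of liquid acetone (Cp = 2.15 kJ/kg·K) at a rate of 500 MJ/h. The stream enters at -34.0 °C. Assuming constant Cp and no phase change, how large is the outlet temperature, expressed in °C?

Q = 500 MJ/h = 8333.3 kJ/min
ΔT = Q/(ṁ·Cp) = 8333.3/(251×2.15) = 15.442 K
T_out = -34.0 − 15.442 = -49.442 °C

T_out = -49.4 °C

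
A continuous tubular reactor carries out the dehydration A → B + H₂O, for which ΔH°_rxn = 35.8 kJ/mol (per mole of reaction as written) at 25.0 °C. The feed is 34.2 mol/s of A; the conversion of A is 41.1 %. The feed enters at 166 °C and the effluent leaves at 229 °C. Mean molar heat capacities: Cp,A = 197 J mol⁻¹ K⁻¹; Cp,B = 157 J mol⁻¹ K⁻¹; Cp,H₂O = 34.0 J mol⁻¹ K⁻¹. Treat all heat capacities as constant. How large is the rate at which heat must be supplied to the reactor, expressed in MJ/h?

Q_in = 3280 MJ/h

Extent of reaction ξ = 0.411 × 34.2 = 14.056 mol/s
Reaction term: ξ·ΔH°_rxn = 14.056 × 35.8 = 503.21 kJ/s
Sensible, feed 166→25 °C: -949.97 kJ/s
Outlet flows (mol/s): A 20.144, B 14.056, H₂O 14.056
Sensible, products 25→229 °C: 1357.2 kJ/s
Q = ΔH = 910.46 kJ/s = 910.46 kW
Heat supplied = 3277.7 MJ/h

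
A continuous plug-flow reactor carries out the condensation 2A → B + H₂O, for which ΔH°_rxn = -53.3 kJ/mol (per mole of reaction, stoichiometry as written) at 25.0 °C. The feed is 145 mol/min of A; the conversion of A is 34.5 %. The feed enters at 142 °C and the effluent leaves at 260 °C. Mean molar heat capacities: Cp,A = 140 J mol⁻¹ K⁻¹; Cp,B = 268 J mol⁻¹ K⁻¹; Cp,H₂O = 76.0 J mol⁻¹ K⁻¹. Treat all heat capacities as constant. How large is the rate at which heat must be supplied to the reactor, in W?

Extent of reaction ξ = 0.345 × 145 / 2 = 25.012 mol/min
Reaction term: ξ·ΔH°_rxn = 25.012 × -53.3 = -1333.2 kJ/min
Sensible, feed 142→25 °C: -2375.1 kJ/min
Outlet flows (mol/min): A 94.975, B 25.012, H₂O 25.012
Sensible, products 25→260 °C: 5146.7 kJ/min
Q = ΔH = 1438.4 kJ/min = 23.974 kW
Heat supplied = 23974 W

Q_in = 24000 W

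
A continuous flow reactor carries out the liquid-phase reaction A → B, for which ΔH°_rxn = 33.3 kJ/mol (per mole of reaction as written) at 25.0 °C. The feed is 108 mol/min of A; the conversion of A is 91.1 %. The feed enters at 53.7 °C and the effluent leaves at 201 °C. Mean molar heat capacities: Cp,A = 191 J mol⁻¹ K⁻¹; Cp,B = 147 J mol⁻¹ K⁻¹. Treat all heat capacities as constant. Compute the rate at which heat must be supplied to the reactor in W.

Q_in = 92500 W

Extent of reaction ξ = 0.911 × 108 = 98.388 mol/min
Reaction term: ξ·ΔH°_rxn = 98.388 × 33.3 = 3276.3 kJ/min
Sensible, feed 53.7→25 °C: -592.02 kJ/min
Outlet flows (mol/min): A 9.612, B 98.388
Sensible, products 25→201 °C: 2868.6 kJ/min
Q = ΔH = 5552.9 kJ/min = 92.548 kW
Heat supplied = 92548 W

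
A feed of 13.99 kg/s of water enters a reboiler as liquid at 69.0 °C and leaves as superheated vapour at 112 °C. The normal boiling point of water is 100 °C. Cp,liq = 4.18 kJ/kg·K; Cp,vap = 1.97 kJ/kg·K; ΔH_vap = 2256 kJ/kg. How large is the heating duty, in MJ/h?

Q = 121000 MJ/h

liquid 69.0→100 °C: 129.58 kJ/kg
vaporisation at 100 °C: 2256 kJ/kg
vapour 100→112 °C: 23.64 kJ/kg
Δh = 129.58 + 2256 + 23.64 = 2409.2 kJ/kg
Q = ṁ·Δh = 13.99 kg/s × 2409.2 kJ/kg = 33705 kJ/s
|Q| = 33705 kW = 121340 MJ/h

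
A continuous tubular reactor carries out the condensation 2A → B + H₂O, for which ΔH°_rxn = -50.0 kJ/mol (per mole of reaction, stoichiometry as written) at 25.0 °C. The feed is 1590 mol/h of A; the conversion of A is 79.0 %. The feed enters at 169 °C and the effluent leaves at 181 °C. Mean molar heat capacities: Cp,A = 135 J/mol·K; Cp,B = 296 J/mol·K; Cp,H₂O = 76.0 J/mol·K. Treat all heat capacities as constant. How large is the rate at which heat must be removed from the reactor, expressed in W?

Extent of reaction ξ = 0.790 × 1590 / 2 = 628.05 mol/h
Reaction term: ξ·ΔH°_rxn = 628.05 × -50.0 = -31403 kJ/h
Sensible, feed 169→25 °C: -30910 kJ/h
Outlet flows (mol/h): A 333.9, B 628.05, H₂O 628.05
Sensible, products 25→181 °C: 43479 kJ/h
Q = ΔH = -18833 kJ/h = -5.2314 kW
Heat removed = 5231.4 W

Q_out = 5230 W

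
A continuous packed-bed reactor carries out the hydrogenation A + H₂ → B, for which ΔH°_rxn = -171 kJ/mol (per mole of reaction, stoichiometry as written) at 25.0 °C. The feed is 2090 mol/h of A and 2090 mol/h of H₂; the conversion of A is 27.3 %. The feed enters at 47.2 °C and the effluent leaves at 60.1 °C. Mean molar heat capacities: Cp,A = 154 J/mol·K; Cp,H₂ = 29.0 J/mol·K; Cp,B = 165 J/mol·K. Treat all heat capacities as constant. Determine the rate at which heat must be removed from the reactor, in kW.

Extent of reaction ξ = 0.273 × 2090 = 570.57 mol/h
Reaction term: ξ·ΔH°_rxn = 570.57 × -171 = -97567 kJ/h
Sensible, feed 47.2→25 °C: -8490.8 kJ/h
Outlet flows (mol/h): A 1519.4, H₂ 1519.4, B 570.57
Sensible, products 25→60.1 °C: 13064 kJ/h
Q = ΔH = -92994 kJ/h = -25.832 kW
Heat removed = 25.832 kW

Q_out = 25.8 kW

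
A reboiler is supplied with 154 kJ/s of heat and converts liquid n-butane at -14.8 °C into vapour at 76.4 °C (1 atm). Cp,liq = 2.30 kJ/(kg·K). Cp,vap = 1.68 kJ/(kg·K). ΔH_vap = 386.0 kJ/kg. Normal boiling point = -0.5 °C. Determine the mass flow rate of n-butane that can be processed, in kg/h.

ṁ = 1010 kg/h

Δh = 2.30×(-0.5−-14.8) + 386.0 + 1.68×(76.4−-0.5) = 548.08 kJ/kg
Q = 154 kJ/s = 154 kJ/s = 554400 kJ/h
ṁ = Q/Δh = 554400 / 548.08 = 1011.5 kg/h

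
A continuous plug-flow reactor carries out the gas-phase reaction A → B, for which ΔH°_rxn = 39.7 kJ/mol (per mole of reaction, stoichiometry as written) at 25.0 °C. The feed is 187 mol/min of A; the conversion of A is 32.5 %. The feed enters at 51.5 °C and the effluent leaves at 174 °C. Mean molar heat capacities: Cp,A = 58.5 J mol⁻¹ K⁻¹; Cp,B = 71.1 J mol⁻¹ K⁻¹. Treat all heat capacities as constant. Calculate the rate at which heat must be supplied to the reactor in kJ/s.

Extent of reaction ξ = 0.325 × 187 = 60.775 mol/min
Reaction term: ξ·ΔH°_rxn = 60.775 × 39.7 = 2412.8 kJ/min
Sensible, feed 51.5→25 °C: -289.9 kJ/min
Outlet flows (mol/min): A 126.22, B 60.775
Sensible, products 25→174 °C: 1744.1 kJ/min
Q = ΔH = 3867 kJ/min = 64.449 kW
Heat supplied = 64.449 kJ/s

Q_in = 64.4 kJ/s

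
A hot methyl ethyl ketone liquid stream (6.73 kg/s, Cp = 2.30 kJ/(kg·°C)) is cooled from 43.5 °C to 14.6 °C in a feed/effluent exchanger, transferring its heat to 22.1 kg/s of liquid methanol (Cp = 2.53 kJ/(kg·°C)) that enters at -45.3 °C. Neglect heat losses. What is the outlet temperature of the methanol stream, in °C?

T_c,out = -37.3 °C

Heat released by hot stream: Q = 6.73 × 2.30 × (43.5 − 14.6) = 447.34 kJ/s
Energy balance on cold side (adiabatic exchanger): Q = ṁ_c·Cp_c·(T_c,out − T_c,in)
T_c,out = -45.3 + 447.34/(22.1 × 2.53) = -37.299 °C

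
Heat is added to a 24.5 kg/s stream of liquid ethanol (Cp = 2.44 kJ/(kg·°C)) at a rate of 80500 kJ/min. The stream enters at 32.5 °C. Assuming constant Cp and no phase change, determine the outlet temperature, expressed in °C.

Q = 80500 kJ/min = 1341.7 kJ/s
ΔT = Q/(ṁ·Cp) = 1341.7/(24.5×2.44) = 22.443 K
T_out = 32.5 + 22.443 = 54.943 °C

T_out = 54.9 °C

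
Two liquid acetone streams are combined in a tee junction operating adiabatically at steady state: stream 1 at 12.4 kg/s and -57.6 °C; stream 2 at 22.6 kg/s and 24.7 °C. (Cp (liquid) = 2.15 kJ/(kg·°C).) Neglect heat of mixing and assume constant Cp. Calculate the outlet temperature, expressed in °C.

T_out = -4.46 °C

Adiabatic, steady state ⇒ Σ ṁᵢCp,ᵢ(T_out − Tᵢ) = 0
T_out = Σ ṁᵢCp,ᵢTᵢ / Σ ṁᵢCp,ᵢ
      = -335.44 / 75.25 = -4.4577 °C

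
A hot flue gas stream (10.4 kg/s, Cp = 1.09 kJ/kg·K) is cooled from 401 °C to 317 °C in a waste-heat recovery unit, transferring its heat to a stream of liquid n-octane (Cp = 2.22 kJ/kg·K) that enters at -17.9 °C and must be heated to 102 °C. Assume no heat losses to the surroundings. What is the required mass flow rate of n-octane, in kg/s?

ṁ_c = 3.58 kg/s

Heat released by hot stream: Q = 10.4 × 1.09 × (401 − 317) = 952.22 kJ/s
Energy balance on cold side (adiabatic exchanger): Q = ṁ_c·Cp_c·(T_c,out − T_c,in)
ṁ_c = 952.22 / [2.22 × (102 − -17.9)] = 3.5774 kg/s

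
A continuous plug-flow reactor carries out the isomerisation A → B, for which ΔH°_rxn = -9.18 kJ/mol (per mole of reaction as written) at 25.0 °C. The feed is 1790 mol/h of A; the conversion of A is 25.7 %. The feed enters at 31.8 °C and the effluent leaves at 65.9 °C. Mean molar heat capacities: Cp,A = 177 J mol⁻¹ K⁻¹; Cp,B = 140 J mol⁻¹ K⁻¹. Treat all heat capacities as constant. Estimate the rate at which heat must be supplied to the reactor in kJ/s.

Q_in = 1.63 kJ/s

Extent of reaction ξ = 0.257 × 1790 = 460.03 mol/h
Reaction term: ξ·ΔH°_rxn = 460.03 × -9.18 = -4223.1 kJ/h
Sensible, feed 31.8→25 °C: -2154.4 kJ/h
Outlet flows (mol/h): A 1330, B 460.03
Sensible, products 25→65.9 °C: 12262 kJ/h
Q = ΔH = 5884.7 kJ/h = 1.6346 kW
Heat supplied = 1.6346 kJ/s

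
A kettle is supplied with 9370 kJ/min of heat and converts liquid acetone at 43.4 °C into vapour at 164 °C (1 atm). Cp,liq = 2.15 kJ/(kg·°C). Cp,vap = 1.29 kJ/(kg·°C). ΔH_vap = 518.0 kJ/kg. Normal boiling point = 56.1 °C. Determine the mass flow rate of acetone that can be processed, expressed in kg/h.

ṁ = 821 kg/h

Δh = 2.15×(56.1−43.4) + 518.0 + 1.29×(164−56.1) = 684.5 kJ/kg
Q = 9370 kJ/min = 156.17 kJ/s = 562200 kJ/h
ṁ = Q/Δh = 562200 / 684.5 = 821.33 kg/h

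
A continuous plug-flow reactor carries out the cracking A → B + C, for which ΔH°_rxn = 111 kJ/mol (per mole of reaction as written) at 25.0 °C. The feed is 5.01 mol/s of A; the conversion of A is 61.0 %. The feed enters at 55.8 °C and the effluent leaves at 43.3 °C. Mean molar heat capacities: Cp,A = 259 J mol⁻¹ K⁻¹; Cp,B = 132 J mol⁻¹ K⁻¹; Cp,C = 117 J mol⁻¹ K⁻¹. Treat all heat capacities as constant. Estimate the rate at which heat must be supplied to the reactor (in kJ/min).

Extent of reaction ξ = 0.610 × 5.01 = 3.0561 mol/s
Reaction term: ξ·ΔH°_rxn = 3.0561 × 111 = 339.23 kJ/s
Sensible, feed 55.8→25 °C: -39.966 kJ/s
Outlet flows (mol/s): A 1.9539, B 3.0561, C 3.0561
Sensible, products 25→43.3 °C: 23.187 kJ/s
Q = ΔH = 322.45 kJ/s = 322.45 kW
Heat supplied = 19347 kJ/min

Q_in = 19300 kJ/min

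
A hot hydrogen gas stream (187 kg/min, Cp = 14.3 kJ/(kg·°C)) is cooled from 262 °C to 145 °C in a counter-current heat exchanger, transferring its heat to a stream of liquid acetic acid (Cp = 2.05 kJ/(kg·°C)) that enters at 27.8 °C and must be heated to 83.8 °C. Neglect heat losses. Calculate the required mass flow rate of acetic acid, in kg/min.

Heat released by hot stream: Q = 187 × 14.3 × (262 − 145) = 312870 kJ/min
Energy balance on cold side (adiabatic exchanger): Q = ṁ_c·Cp_c·(T_c,out − T_c,in)
ṁ_c = 312870 / [2.05 × (83.8 − 27.8)] = 2725.3 kg/min

ṁ_c = 2730 kg/min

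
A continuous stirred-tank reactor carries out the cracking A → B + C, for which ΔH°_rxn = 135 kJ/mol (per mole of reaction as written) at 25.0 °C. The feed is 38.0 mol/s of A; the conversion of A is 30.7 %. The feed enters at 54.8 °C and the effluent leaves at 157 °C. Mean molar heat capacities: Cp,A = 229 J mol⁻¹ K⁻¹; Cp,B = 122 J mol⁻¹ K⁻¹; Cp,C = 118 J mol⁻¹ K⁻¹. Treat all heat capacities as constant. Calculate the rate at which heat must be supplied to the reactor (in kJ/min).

Q_in = 149000 kJ/min

Extent of reaction ξ = 0.307 × 38.0 = 11.666 mol/s
Reaction term: ξ·ΔH°_rxn = 11.666 × 135 = 1574.9 kJ/s
Sensible, feed 54.8→25 °C: -259.32 kJ/s
Outlet flows (mol/s): A 26.334, B 11.666, C 11.666
Sensible, products 25→157 °C: 1165.6 kJ/s
Q = ΔH = 2481.2 kJ/s = 2481.2 kW
Heat supplied = 148870 kJ/min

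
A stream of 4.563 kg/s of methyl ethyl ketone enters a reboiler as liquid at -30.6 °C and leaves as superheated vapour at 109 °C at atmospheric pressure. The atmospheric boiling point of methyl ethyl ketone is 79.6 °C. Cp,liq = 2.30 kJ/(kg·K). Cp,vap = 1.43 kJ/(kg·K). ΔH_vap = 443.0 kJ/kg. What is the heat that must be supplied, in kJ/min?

Q = 202000 kJ/min

liquid -30.6→79.6 °C: 253.46 kJ/kg
vaporisation at 79.6 °C: 443 kJ/kg
vapour 79.6→109 °C: 42.042 kJ/kg
Δh = 253.46 + 443 + 42.042 = 738.5 kJ/kg
Q = ṁ·Δh = 4.563 kg/s × 738.5 kJ/kg = 3369.8 kJ/s
|Q| = 3369.8 kW = 202190 kJ/min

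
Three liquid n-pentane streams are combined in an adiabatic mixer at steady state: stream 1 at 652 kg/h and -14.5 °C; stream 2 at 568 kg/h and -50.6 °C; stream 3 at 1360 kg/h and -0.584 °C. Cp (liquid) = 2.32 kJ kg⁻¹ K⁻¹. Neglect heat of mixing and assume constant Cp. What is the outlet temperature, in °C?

No heat crosses the boundary, so H_out = H_in.
Σ ṁᵢCp,ᵢTᵢ = 652×2.32×-14.5 + 568×2.32×-50.6 + 1360×2.32×-0.584 = -90455
Σ ṁᵢCp,ᵢ = 652×2.32 + 568×2.32 + 1360×2.32 = 5985.6
T_out = -90455 / 5985.6 = -15.112 °C

T_out = -15.1 °C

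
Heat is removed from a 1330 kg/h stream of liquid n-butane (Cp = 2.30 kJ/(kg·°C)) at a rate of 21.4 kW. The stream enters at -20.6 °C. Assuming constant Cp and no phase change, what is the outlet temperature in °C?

Q = 21.4 kW = 77040 kJ/h
ΔT = Q/(ṁ·Cp) = 77040/(1330×2.30) = 25.185 K
T_out = -20.6 − 25.185 = -45.785 °C

T_out = -45.8 °C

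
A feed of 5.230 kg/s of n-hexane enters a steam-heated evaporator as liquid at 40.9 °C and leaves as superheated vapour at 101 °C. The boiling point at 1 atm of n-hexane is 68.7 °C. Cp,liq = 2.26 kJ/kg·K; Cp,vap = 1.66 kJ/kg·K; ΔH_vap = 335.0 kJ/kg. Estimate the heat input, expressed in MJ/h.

Q = 8500 MJ/h

liquid 40.9→68.7 °C: 62.828 kJ/kg
vaporisation at 68.7 °C: 335 kJ/kg
vapour 68.7→101 °C: 53.618 kJ/kg
Δh = 62.828 + 335 + 53.618 = 451.45 kJ/kg
Q = ṁ·Δh = 5.230 kg/s × 451.45 kJ/kg = 2361.1 kJ/s
|Q| = 2361.1 kW = 8499.8 MJ/h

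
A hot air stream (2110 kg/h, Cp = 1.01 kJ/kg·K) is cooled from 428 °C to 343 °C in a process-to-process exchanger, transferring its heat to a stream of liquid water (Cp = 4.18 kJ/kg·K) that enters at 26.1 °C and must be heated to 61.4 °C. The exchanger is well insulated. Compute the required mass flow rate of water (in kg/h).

Heat released by hot stream: Q = 2110 × 1.01 × (428 − 343) = 181140 kJ/h
Energy balance on cold side (adiabatic exchanger): Q = ṁ_c·Cp_c·(T_c,out − T_c,in)
ṁ_c = 181140 / [4.18 × (61.4 − 26.1)] = 1227.6 kg/h

ṁ_c = 1230 kg/h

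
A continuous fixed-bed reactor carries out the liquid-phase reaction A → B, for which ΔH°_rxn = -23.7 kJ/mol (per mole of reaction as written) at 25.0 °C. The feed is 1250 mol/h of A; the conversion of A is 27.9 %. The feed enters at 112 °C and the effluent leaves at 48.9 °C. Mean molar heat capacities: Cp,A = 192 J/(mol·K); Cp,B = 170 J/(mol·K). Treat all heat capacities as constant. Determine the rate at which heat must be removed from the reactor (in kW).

Q_out = 6.55 kW

Extent of reaction ξ = 0.279 × 1250 = 348.75 mol/h
Reaction term: ξ·ΔH°_rxn = 348.75 × -23.7 = -8265.4 kJ/h
Sensible, feed 112→25 °C: -20880 kJ/h
Outlet flows (mol/h): A 901.25, B 348.75
Sensible, products 25→48.9 °C: 5552.6 kJ/h
Q = ΔH = -23593 kJ/h = -6.5535 kW
Heat removed = 6.5535 kW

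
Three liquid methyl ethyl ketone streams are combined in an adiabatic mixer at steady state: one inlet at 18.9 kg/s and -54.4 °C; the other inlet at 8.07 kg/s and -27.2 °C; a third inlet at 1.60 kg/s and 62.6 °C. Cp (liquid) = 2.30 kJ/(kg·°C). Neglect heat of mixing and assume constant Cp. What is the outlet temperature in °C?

Energy balance with Q = 0: Σ ṁᵢCp,ᵢ(T_out − Tᵢ) = 0
T_out = Σ ṁᵢCp,ᵢTᵢ / Σ ṁᵢCp,ᵢ
      = -2639.3 / 65.711 = -40.165 °C

T_out = -40.2 °C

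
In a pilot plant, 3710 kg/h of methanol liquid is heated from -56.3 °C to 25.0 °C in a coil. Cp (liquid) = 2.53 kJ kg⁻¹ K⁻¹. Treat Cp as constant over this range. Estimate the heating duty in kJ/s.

Q = 212 kJ/s

Q = ṁ·Cp·ΔT = 3710 × 2.53 × (25.0 − -56.3) = 763110 kJ/h
Converting: 763110 / 3600 s = 211.97 kW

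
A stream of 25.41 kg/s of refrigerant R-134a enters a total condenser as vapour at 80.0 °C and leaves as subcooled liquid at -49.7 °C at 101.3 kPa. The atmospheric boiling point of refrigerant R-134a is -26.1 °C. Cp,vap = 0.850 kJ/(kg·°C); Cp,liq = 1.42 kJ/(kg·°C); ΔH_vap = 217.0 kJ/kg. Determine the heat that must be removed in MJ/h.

vapour 80.0→-26.1 °C: -90.185 kJ/kg
condensation at -26.1 °C: -217 kJ/kg
liquid -26.1→-49.7 °C: -33.512 kJ/kg
Δh = -90.185 + -217 + -33.512 = -340.7 kJ/kg
Q = ṁ·Δh = 25.41 kg/s × -340.7 kJ/kg = -8657.1 kJ/s
|Q| = 8657.1 kW = 31166 MJ/h

Q_c = 31200 MJ/h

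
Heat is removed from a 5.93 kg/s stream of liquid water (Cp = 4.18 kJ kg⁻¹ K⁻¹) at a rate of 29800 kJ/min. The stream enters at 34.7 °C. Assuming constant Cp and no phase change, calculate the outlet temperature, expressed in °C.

Q = 29800 kJ/min = 496.67 kJ/s
ΔT = Q/(ṁ·Cp) = 496.67/(5.93×4.18) = 20.037 K
T_out = 34.7 − 20.037 = 14.663 °C

T_out = 14.7 °C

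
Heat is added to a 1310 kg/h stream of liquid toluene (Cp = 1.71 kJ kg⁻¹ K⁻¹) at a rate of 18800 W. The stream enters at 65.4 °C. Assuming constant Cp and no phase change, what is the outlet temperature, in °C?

T_out = 95.6 °C

Q = 18800 W = 67680 kJ/h
ΔT = Q/(ṁ·Cp) = 67680/(1310×1.71) = 30.213 K
T_out = 65.4 + 30.213 = 95.613 °C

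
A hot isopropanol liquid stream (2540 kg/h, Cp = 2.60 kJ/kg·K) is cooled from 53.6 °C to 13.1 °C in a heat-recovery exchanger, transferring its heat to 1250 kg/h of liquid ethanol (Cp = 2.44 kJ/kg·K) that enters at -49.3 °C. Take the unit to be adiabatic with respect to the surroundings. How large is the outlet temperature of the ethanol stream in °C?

Heat released by hot stream: Q = 2540 × 2.60 × (53.6 − 13.1) = 267460 kJ/h
Energy balance on cold side (adiabatic exchanger): Q = ṁ_c·Cp_c·(T_c,out − T_c,in)
T_c,out = -49.3 + 267460/(1250 × 2.44) = 38.392 °C

T_c,out = 38.4 °C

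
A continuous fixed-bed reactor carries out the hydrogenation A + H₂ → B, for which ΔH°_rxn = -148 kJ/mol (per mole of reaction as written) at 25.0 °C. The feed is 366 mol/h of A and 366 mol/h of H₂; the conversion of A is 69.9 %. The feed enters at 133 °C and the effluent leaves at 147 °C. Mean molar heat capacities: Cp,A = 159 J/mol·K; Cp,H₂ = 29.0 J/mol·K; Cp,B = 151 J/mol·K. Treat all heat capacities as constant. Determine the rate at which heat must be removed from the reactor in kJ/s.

Extent of reaction ξ = 0.699 × 366 = 255.83 mol/h
Reaction term: ξ·ΔH°_rxn = 255.83 × -148 = -37863 kJ/h
Sensible, feed 133→25 °C: -7431.3 kJ/h
Outlet flows (mol/h): A 110.17, H₂ 110.17, B 255.83
Sensible, products 25→147 °C: 7239.7 kJ/h
Q = ΔH = -38055 kJ/h = -10.571 kW
Heat removed = 10.571 kJ/s

Q_out = 10.6 kJ/s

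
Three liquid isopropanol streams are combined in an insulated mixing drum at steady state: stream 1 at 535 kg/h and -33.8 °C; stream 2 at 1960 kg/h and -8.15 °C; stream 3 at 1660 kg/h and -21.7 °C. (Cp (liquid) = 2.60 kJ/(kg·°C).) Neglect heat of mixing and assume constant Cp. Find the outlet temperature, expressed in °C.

No heat crosses the boundary, so H_out = H_in.
Σ ṁᵢCp,ᵢTᵢ = 535×2.60×-33.8 + 1960×2.60×-8.15 + 1660×2.60×-21.7 = -182210
Σ ṁᵢCp,ᵢ = 535×2.60 + 1960×2.60 + 1660×2.60 = 10803
T_out = -182210 / 10803 = -16.866 °C

T_out = -16.9 °C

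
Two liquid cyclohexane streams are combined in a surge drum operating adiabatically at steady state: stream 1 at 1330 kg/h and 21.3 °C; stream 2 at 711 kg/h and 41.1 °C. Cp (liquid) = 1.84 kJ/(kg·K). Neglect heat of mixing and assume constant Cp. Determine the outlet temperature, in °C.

T_out = 28.2 °C

No heat crosses the boundary, so H_out = H_in.
Σ ṁᵢCp,ᵢTᵢ = 1330×1.84×21.3 + 711×1.84×41.1 = 105890
Σ ṁᵢCp,ᵢ = 1330×1.84 + 711×1.84 = 3755.4
T_out = 105890 / 3755.4 = 28.198 °C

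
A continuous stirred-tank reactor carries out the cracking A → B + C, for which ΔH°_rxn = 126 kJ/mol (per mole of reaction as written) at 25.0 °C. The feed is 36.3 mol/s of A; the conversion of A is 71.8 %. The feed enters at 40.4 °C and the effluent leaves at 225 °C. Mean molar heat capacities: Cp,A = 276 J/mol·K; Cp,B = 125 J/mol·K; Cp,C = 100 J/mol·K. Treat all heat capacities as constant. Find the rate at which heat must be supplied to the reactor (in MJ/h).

Extent of reaction ξ = 0.718 × 36.3 = 26.063 mol/s
Reaction term: ξ·ΔH°_rxn = 26.063 × 126 = 3284 kJ/s
Sensible, feed 40.4→25 °C: -154.29 kJ/s
Outlet flows (mol/s): A 10.237, B 26.063, C 26.063
Sensible, products 25→225 °C: 1737.9 kJ/s
Q = ΔH = 4867.6 kJ/s = 4867.6 kW
Heat supplied = 17523 MJ/h

Q_in = 17500 MJ/h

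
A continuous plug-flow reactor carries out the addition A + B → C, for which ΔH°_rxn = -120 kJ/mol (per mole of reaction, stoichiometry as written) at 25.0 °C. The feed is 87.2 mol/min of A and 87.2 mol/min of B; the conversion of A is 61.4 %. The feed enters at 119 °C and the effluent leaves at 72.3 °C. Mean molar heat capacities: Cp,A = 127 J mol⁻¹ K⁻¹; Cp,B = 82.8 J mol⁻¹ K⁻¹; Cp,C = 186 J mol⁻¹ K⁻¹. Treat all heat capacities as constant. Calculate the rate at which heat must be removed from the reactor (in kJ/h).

Extent of reaction ξ = 0.614 × 87.2 = 53.541 mol/min
Reaction term: ξ·ΔH°_rxn = 53.541 × -120 = -6424.9 kJ/min
Sensible, feed 119→25 °C: -1719.7 kJ/min
Outlet flows (mol/min): A 33.659, B 33.659, C 53.541
Sensible, products 25→72.3 °C: 805.06 kJ/min
Q = ΔH = -7339.5 kJ/min = -122.33 kW
Heat removed = 440370 kJ/h

Q_out = 440000 kJ/h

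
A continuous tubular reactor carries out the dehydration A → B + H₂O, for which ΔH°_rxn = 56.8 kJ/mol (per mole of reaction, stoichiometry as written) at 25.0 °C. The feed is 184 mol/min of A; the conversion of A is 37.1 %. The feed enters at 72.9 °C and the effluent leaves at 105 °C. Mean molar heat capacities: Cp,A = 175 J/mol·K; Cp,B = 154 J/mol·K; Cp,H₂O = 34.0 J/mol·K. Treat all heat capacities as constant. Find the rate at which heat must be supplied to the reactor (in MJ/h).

Q_in = 299 MJ/h

Extent of reaction ξ = 0.371 × 184 = 68.264 mol/min
Reaction term: ξ·ΔH°_rxn = 68.264 × 56.8 = 3877.4 kJ/min
Sensible, feed 72.9→25 °C: -1542.4 kJ/min
Outlet flows (mol/min): A 115.74, B 68.264, H₂O 68.264
Sensible, products 25→105 °C: 2647 kJ/min
Q = ΔH = 4982 kJ/min = 83.033 kW
Heat supplied = 298.92 MJ/h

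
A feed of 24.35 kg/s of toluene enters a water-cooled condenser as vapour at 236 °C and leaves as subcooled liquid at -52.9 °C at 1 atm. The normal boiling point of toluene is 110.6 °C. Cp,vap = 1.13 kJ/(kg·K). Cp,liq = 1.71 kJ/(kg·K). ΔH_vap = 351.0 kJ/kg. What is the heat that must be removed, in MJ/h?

Q_c = 67700 MJ/h

vapour 236→110.6 °C: -141.7 kJ/kg
condensation at 110.6 °C: -351 kJ/kg
liquid 110.6→-52.9 °C: -279.58 kJ/kg
Δh = -141.7 + -351 + -279.58 = -772.29 kJ/kg
Q = ṁ·Δh = 24.35 kg/s × -772.29 kJ/kg = -18805 kJ/s
|Q| = 18805 kW = 67699 MJ/h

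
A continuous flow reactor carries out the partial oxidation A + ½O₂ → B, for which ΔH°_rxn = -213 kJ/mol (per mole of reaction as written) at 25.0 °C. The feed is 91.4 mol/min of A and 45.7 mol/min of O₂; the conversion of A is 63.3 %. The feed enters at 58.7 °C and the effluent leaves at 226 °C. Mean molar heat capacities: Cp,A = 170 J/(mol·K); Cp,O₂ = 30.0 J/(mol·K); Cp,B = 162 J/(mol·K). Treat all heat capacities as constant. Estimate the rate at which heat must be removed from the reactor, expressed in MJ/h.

Q_out = 586 MJ/h

Extent of reaction ξ = 0.633 × 91.4 = 57.856 mol/min
Reaction term: ξ·ΔH°_rxn = 57.856 × -213 = -12323 kJ/min
Sensible, feed 58.7→25 °C: -569.83 kJ/min
Outlet flows (mol/min): A 33.544, O₂ 16.772, B 57.856
Sensible, products 25→226 °C: 3131.2 kJ/min
Q = ΔH = -9762 kJ/min = -162.7 kW
Heat removed = 585.72 MJ/h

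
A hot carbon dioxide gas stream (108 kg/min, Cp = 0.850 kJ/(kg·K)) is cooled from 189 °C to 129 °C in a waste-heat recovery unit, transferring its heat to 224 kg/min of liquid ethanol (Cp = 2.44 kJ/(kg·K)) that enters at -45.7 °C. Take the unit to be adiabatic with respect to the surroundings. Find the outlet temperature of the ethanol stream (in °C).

Heat released by hot stream: Q = 108 × 0.850 × (189 − 129) = 5508 kJ/min
Energy balance on cold side (adiabatic exchanger): Q = ṁ_c·Cp_c·(T_c,out − T_c,in)
T_c,out = -45.7 + 5508/(224 × 2.44) = -35.622 °C

T_c,out = -35.6 °C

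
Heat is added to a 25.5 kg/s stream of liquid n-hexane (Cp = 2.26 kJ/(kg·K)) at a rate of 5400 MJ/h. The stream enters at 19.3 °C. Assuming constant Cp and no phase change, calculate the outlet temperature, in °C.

Q = 5400 MJ/h = 1500 kJ/s
ΔT = Q/(ṁ·Cp) = 1500/(25.5×2.26) = 26.028 K
T_out = 19.3 + 26.028 = 45.328 °C

T_out = 45.3 °C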